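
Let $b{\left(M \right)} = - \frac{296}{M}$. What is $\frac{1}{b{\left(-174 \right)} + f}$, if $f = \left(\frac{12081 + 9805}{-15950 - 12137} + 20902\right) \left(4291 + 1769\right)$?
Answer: $\frac{2443569}{309505869602236} \approx 7.8951 \cdot 10^{-9}$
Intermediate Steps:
$f = \frac{3557538683280}{28087}$ ($f = \left(\frac{21886}{-28087} + 20902\right) 6060 = \left(21886 \left(- \frac{1}{28087}\right) + 20902\right) 6060 = \left(- \frac{21886}{28087} + 20902\right) 6060 = \frac{587052588}{28087} \cdot 6060 = \frac{3557538683280}{28087} \approx 1.2666 \cdot 10^{8}$)
$\frac{1}{b{\left(-174 \right)} + f} = \frac{1}{- \frac{296}{-174} + \frac{3557538683280}{28087}} = \frac{1}{\left(-296\right) \left(- \frac{1}{174}\right) + \frac{3557538683280}{28087}} = \frac{1}{\frac{148}{87} + \frac{3557538683280}{28087}} = \frac{1}{\frac{309505869602236}{2443569}} = \frac{2443569}{309505869602236}$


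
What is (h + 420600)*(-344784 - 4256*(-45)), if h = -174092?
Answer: -37780802112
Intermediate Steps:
(h + 420600)*(-344784 - 4256*(-45)) = (-174092 + 420600)*(-344784 - 4256*(-45)) = 246508*(-344784 + 191520) = 246508*(-153264) = -37780802112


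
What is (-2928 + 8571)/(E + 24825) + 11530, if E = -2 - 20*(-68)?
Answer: 301895633/26183 ≈ 11530.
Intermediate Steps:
E = 1358 (E = -2 + 1360 = 1358)
(-2928 + 8571)/(E + 24825) + 11530 = (-2928 + 8571)/(1358 + 24825) + 11530 = 5643/26183 + 11530 = 301895633/26183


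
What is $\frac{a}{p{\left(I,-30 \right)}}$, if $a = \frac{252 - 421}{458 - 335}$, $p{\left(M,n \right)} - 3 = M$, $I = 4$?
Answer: $- \frac{169}{861} \approx -0.19628$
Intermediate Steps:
$p{\left(M,n \right)} = 3 + M$
$a = - \frac{169}{123} \approx -1.374$
$\frac{a}{p{\left(I,-30 \right)}} = - \frac{169}{123 \left(3 + 4\right)} = - \frac{169}{123 \cdot 7} = \left(- \frac{169}{123}\right) \frac{1}{7} = - \frac{169}{861}$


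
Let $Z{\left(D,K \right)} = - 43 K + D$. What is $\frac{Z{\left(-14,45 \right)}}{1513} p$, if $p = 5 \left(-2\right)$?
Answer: $\frac{19490}{1513} \approx 12.882$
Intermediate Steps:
$Z{\left(D,K \right)} = D - 43 K$
$p = -10$
$\frac{Z{\left(-14,45 \right)}}{1513} p = \frac{-14 - 1935}{1513} \left(-10\right) = \left(-14 - 1935\right) \frac{1}{1513} \left(-10\right) = \left(-1949\right) \frac{1}{1513} \left(-10\right) = \left(- \frac{1949}{1513}\right) \left(-10\right) = \frac{19490}{1513}$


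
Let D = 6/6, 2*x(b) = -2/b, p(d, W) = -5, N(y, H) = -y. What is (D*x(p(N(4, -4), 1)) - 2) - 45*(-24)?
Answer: 5391/5 ≈ 1078.2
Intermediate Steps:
x(b) = -1/b (x(b) = (-2/b)/2 = -1/b)
D = 1 (D = 6*(⅙) = 1)
(D*x(p(N(4, -4), 1)) - 2) - 45*(-24) = (1*(-1/(-5)) - 2) - 45*(-24) = (1*(-1*(-⅕)) - 2) + 1080 = (1*(⅕) - 2) + 1080 = (⅕ - 2) + 1080 = -9/5 + 1080 = 5391/5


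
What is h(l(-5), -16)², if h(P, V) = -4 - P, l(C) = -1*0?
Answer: 16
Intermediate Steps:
l(C) = 0
h(l(-5), -16)² = (-4 - 1*0)² = (-4 + 0)² = (-4)² = 16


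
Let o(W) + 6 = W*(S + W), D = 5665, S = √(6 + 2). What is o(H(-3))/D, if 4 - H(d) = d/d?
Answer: 3/5665 + 6*√2/5665 ≈ 0.0020274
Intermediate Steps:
S = 2*√2 (S = √8 = 2*√2 ≈ 2.8284)
H(d) = 3 (H(d) = 4 - d/d = 4 - 1*1 = 4 - 1 = 3)
o(W) = -6 + W*(W + 2*√2) (o(W) = -6 + W*(2*√2 + W) = -6 + W*(W + 2*√2))
o(H(-3))/D = (-6 + 3² + 2*3*√2)/5665 = (-6 + 9 + 6*√2)*(1/5665) = (3 + 6*√2)*(1/5665) = 3/5665 + 6*√2/5665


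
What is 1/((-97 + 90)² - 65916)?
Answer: -1/65867 ≈ -1.5182e-5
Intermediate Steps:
1/((-97 + 90)² - 65916) = 1/((-7)² - 65916) = 1/(49 - 65916) = 1/(-65867) = -1/65867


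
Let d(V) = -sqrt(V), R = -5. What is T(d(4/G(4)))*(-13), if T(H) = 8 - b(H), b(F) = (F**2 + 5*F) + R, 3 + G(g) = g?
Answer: -247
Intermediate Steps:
G(g) = -3 + g
b(F) = -5 + F**2 + 5*F (b(F) = (F**2 + 5*F) - 5 = -5 + F**2 + 5*F)
T(H) = 13 - H**2 - 5*H (T(H) = 8 - (-5 + H**2 + 5*H) = 8 + (5 - H**2 - 5*H) = 13 - H**2 - 5*H)
T(d(4/G(4)))*(-13) = (13 - (-sqrt(4/(-3 + 4)))**2 - (-5)*sqrt(4/(-3 + 4)))*(-13) = (13 - (-sqrt(4/1))**2 - (-5)*sqrt(4/1))*(-13) = (13 - (-sqrt(4*1))**2 - (-5)*sqrt(4*1))*(-13) = (13 - (-sqrt(4))**2 - (-5)*sqrt(4))*(-13) = (13 - (-1*2)**2 - (-5)*2)*(-13) = (13 - 1*(-2)**2 - 5*(-2))*(-13) = (13 - 1*4 + 10)*(-13) = (13 - 4 + 10)*(-13) = 19*(-13) = -247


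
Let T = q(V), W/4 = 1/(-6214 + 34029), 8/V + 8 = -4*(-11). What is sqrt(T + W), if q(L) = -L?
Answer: 19*I*sqrt(4283510)/83445 ≈ 0.47125*I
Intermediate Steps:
V = 2/9 (V = 8/(-8 - 4*(-11)) = 8/(-8 + 44) = 8/36 = 8*(1/36) = 2/9 ≈ 0.22222)
W = 4/27815 (W = 4/(-6214 + 34029) = 4/27815 ≈ 0.00014381)
T = -2/9 (T = -1*2/9 = -2/9 ≈ -0.22222)
sqrt(T + W) = sqrt(-2/9 + 4/27815) = sqrt(-55594/250335) = 19*I*sqrt(4283510)/83445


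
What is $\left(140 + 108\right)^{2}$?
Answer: $61504$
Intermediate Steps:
$\left(140 + 108\right)^{2} = 248^{2} = 61504$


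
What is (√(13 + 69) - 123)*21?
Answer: -2583 + 21*√82 ≈ -2392.8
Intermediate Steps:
(√(13 + 69) - 123)*21 = (√82 - 123)*21 = (-123 + √82)*21 = -2583 + 21*√82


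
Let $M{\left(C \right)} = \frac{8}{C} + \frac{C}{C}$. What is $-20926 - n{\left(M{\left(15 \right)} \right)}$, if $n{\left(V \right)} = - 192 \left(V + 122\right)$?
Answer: $\frac{13962}{5} \approx 2792.4$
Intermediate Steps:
$M{\left(C \right)} = 1 + \frac{8}{C}$ ($M{\left(C \right)} = \frac{8}{C} + 1 = 1 + \frac{8}{C}$)
$n{\left(V \right)} = -23424 - 192 V$ ($n{\left(V \right)} = - 192 \left(122 + V\right) = -23424 - 192 V$)
$-20926 - n{\left(M{\left(15 \right)} \right)} = -20926 - \left(-23424 - 192 \frac{8 + 15}{15}\right) = -20926 - \left(-23424 - 192 \cdot \frac{1}{15} \cdot 23\right) = -20926 - \left(-23424 - \frac{1472}{5}\right) = -20926 - - \frac{118592}{5} = -20926 + \frac{118592}{5} = \frac{13962}{5}$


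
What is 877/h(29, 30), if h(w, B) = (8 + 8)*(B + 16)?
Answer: 877/736 ≈ 1.1916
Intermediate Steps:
h(w, B) = 256 + 16*B (h(w, B) = 16*(16 + B) = 256 + 16*B)
877/h(29, 30) = 877/(256 + 16*30) = 877/(256 + 480) = 877/736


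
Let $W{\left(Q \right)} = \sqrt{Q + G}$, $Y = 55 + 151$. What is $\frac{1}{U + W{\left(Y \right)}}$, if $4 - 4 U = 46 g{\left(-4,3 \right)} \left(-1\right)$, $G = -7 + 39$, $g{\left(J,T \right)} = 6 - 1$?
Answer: $\frac{234}{12737} - \frac{4 \sqrt{238}}{12737} \approx 0.013527$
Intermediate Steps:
$g{\left(J,T \right)} = 5$
$G = 32$
$Y = 206$
$W{\left(Q \right)} = \sqrt{32 + Q}$ ($W{\left(Q \right)} = \sqrt{Q + 32} = \sqrt{32 + Q}$)
$U = \frac{117}{2}$ ($U = 1 - \frac{46 \cdot 5 \left(-1\right)}{4} = 1 - \frac{230 \left(-1\right)}{4} = 1 - - \frac{115}{2} = 1 + \frac{115}{2} = \frac{117}{2} \approx 58.5$)
$\frac{1}{U + W{\left(Y \right)}} = \frac{1}{\frac{117}{2} + \sqrt{32 + 206}} = \frac{1}{\frac{117}{2} + \sqrt{238}}$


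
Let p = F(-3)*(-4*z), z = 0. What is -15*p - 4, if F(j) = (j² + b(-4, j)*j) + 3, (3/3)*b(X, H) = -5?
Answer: -4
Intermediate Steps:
b(X, H) = -5
F(j) = 3 + j² - 5*j (F(j) = (j² - 5*j) + 3 = 3 + j² - 5*j)
p = 0 (p = (3 + (-3)² - 5*(-3))*(-4*0) = (3 + 9 + 15)*0 = 27*0 = 0)
-15*p - 4 = -15*0 - 4 = 0 - 4 = -4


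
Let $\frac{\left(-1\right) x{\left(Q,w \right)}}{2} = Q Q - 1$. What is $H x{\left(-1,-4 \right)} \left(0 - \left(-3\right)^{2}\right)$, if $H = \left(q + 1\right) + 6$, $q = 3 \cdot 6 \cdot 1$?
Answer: $0$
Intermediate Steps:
$q = 18$ ($q = 18 \cdot 1 = 18$)
$x{\left(Q,w \right)} = 2 - 2 Q^{2}$ ($x{\left(Q,w \right)} = - 2 \left(Q Q - 1\right) = - 2 \left(Q^{2} - 1\right) = - 2 \left(-1 + Q^{2}\right) = 2 - 2 Q^{2}$)
$H = 25$ ($H = \left(18 + 1\right) + 6 = 19 + 6 = 25$)
$H x{\left(-1,-4 \right)} \left(0 - \left(-3\right)^{2}\right) = 25 \left(2 - 2 \left(-1\right)^{2}\right) \left(0 - \left(-3\right)^{2}\right) = 25 \left(2 - 2\right) \left(0 - 9\right) = 25 \cdot 0 \left(-9\right) = 0 \left(-9\right) = 0$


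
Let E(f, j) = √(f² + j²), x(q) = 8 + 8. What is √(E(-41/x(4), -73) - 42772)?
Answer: √(-684352 + √1365905)/4 ≈ 206.64*I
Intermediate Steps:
x(q) = 16
√(E(-41/x(4), -73) - 42772) = √(√((-41/16)² + (-73)²) - 42772) = √(√((-41*1/16)² + 5329) - 42772) = √(√((-41/16)² + 5329) - 42772) = √(√(1681/256 + 5329) - 42772) = √(√(1365905/256) - 42772) = √(√1365905/16 - 42772) = √(-42772 + √1365905/16)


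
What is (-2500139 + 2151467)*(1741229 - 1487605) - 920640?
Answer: -88432507968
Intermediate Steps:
(-2500139 + 2151467)*(1741229 - 1487605) - 920640 = -348672*253624 - 920640 = -88431587328 - 920640 = -88432507968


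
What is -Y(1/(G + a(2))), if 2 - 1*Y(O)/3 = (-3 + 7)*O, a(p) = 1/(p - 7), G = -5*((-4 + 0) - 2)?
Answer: -834/149 ≈ -5.5973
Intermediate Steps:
G = 30 (G = -5*(-4 - 2) = -5*(-6) = 30)
a(p) = 1/(-7 + p)
Y(O) = 6 - 12*O (Y(O) = 6 - 3*(-3 + 7)*O = 6 - 12*O)
-Y(1/(G + a(2))) = -(6 - 12/(30 + 1/(-7 + 2))) = -(6 - 12/(30 + 1/(-5))) = -(6 - 12/(30 - ⅕)) = -(6 - 12/149/5) = -(6 - 12*5/149) = -(6 - 60/149) = -1*834/149 = -834/149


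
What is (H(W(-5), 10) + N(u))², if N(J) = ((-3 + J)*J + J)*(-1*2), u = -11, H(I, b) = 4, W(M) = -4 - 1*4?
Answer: 79524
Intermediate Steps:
W(M) = -8 (W(M) = -4 - 4 = -8)
N(J) = -2*J - 2*J*(-3 + J) (N(J) = (J*(-3 + J) + J)*(-2) = (J + J*(-3 + J))*(-2) = -2*J - 2*J*(-3 + J))
(H(W(-5), 10) + N(u))² = (4 + 2*(-11)*(2 - 1*(-11)))² = (4 + 2*(-11)*(2 + 11))² = (4 + 2*(-11)*13)² = (4 - 286)² = (-282)² = 79524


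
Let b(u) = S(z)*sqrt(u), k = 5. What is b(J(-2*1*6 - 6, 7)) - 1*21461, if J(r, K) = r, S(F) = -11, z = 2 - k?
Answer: -21461 - 33*I*sqrt(2) ≈ -21461.0 - 46.669*I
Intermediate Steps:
z = -3 (z = 2 - 1*5 = 2 - 5 = -3)
b(u) = -11*sqrt(u)
b(J(-2*1*6 - 6, 7)) - 1*21461 = -11*sqrt(-2*1*6 - 6) - 1*21461 = -11*sqrt(-2*6 - 6) - 21461 = -11*sqrt(-12 - 6) - 21461 = -33*I*sqrt(2) - 21461 = -21461 - 33*I*sqrt(2)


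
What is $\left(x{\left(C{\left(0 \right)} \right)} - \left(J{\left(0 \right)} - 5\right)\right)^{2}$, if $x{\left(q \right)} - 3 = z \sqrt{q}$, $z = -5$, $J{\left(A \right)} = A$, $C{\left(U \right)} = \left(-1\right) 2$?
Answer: $14 - 80 i \sqrt{2} \approx 14.0 - 113.14 i$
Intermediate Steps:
$C{\left(U \right)} = -2$
$x{\left(q \right)} = 3 - 5 \sqrt{q}$
$\left(x{\left(C{\left(0 \right)} \right)} - \left(J{\left(0 \right)} - 5\right)\right)^{2} = \left(\left(3 - 5 \sqrt{-2}\right) - \left(0 - 5\right)\right)^{2} = \left(\left(3 - 5 i \sqrt{2}\right) - -5\right)^{2} = \left(\left(3 - 5 i \sqrt{2}\right) + 5\right)^{2} = \left(8 - 5 i \sqrt{2}\right)^{2}$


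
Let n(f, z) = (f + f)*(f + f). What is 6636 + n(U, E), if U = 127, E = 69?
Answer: 71152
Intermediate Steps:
n(f, z) = 4*f² (n(f, z) = (2*f)*(2*f) = 4*f²)
6636 + n(U, E) = 6636 + 4*127² = 6636 + 4*16129 = 6636 + 64516 = 71152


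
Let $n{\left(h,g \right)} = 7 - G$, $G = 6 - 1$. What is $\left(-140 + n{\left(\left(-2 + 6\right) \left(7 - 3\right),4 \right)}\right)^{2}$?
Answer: $19044$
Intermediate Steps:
$G = 5$ ($G = 6 - 1 = 5$)
$n{\left(h,g \right)} = 2$ ($n{\left(h,g \right)} = 7 - 5 = 2$)
$\left(-140 + n{\left(\left(-2 + 6\right) \left(7 - 3\right),4 \right)}\right)^{2} = \left(-140 + 2\right)^{2} = \left(-138\right)^{2} = 19044$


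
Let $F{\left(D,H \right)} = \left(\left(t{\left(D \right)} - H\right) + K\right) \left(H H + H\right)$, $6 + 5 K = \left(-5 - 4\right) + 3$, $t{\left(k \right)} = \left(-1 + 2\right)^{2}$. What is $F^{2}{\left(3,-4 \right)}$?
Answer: $\frac{24336}{25} \approx 973.44$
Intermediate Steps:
$t{\left(k \right)} = 1$ ($t{\left(k \right)} = 1^{2} = 1$)
$K = - \frac{12}{5}$ ($K = - \frac{6}{5} + \frac{\left(-5 - 4\right) + 3}{5} = - \frac{6}{5} + \frac{-9 + 3}{5} = - \frac{6}{5} + \frac{1}{5} \left(-6\right) = - \frac{6}{5} - \frac{6}{5} = - \frac{12}{5} \approx -2.4$)
$F{\left(D,H \right)} = \left(- \frac{7}{5} - H\right) \left(H + H^{2}\right)$ ($F{\left(D,H \right)} = \left(\left(1 - H\right) - \frac{12}{5}\right) \left(H H + H\right) = \left(- \frac{7}{5} - H\right) \left(H^{2} + H\right) = \left(- \frac{7}{5} - H\right) \left(H + H^{2}\right)$)
$F^{2}{\left(3,-4 \right)} = \left(\frac{1}{5} \left(-4\right) \left(-7 - -48 - 5 \left(-4\right)^{2}\right)\right)^{2} = \left(\frac{1}{5} \left(-4\right) \left(-7 + 48 - 80\right)\right)^{2} = \left(\frac{1}{5} \left(-4\right) \left(-39\right)\right)^{2} = \left(\frac{156}{5}\right)^{2} = \frac{24336}{25}$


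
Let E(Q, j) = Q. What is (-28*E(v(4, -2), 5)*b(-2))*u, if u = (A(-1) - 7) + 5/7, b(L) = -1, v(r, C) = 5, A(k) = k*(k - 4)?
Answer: -180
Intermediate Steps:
A(k) = k*(-4 + k)
u = -9/7 (u = (-(-4 - 1) - 7) + 5/7 = (-1*(-5) - 7) + 5*(⅐) = (5 - 7) + 5/7 = -2 + 5/7 = -9/7 ≈ -1.2857)
(-28*E(v(4, -2), 5)*b(-2))*u = -140*(-1)*(-9/7) = -28*(-5)*(-9/7) = 140*(-9/7) = -180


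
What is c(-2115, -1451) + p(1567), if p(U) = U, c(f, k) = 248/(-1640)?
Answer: 321204/205 ≈ 1566.8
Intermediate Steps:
c(f, k) = -31/205 (c(f, k) = 248*(-1/1640) = -31/205)
c(-2115, -1451) + p(1567) = -31/205 + 1567 = 321204/205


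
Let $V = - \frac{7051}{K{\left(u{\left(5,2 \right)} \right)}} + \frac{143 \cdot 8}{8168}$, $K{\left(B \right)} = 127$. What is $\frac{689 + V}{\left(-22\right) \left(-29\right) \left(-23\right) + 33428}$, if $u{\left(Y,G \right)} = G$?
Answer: $\frac{82159653}{2431774918} \approx 0.033786$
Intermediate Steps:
$V = - \frac{7180910}{129667}$ ($V = - \frac{7051}{127} + \frac{143 \cdot 8}{8168} = \left(-7051\right) \frac{1}{127} + 1144 \cdot \frac{1}{8168} = - \frac{7051}{127} + \frac{143}{1021} = - \frac{7180910}{129667} \approx -55.38$)
$\frac{689 + V}{\left(-22\right) \left(-29\right) \left(-23\right) + 33428} = \frac{689 - \frac{7180910}{129667}}{\left(-22\right) \left(-29\right) \left(-23\right) + 33428} = \frac{82159653}{129667 \left(638 \left(-23\right) + 33428\right)} = \frac{82159653}{129667 \left(-14674 + 33428\right)} = \frac{82159653}{129667 \cdot 18754} = \frac{82159653}{129667} \cdot \frac{1}{18754} = \frac{82159653}{2431774918}$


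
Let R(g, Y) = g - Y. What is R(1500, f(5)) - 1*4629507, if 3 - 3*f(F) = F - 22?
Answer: -13884041/3 ≈ -4.6280e+6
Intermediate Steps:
f(F) = 25/3 - F/3 (f(F) = 1 - (F - 22)/3 = 1 - (-22 + F)/3 = 1 + (22/3 - F/3) = 25/3 - F/3)
R(1500, f(5)) - 1*4629507 = (1500 - (25/3 - 1/3*5)) - 1*4629507 = (1500 - (25/3 - 5/3)) - 4629507 = (1500 - 1*20/3) - 4629507 = (1500 - 20/3) - 4629507 = 4480/3 - 4629507 = -13884041/3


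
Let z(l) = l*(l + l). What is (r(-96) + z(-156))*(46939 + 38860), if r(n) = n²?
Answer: 4966732512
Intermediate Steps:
z(l) = 2*l² (z(l) = l*(2*l) = 2*l²)
(r(-96) + z(-156))*(46939 + 38860) = ((-96)² + 2*(-156)²)*(46939 + 38860) = (9216 + 2*24336)*85799 = (9216 + 48672)*85799 = 57888*85799 = 4966732512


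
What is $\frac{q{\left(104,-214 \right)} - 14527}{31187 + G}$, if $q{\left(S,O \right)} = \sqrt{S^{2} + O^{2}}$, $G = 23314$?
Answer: $- \frac{14527}{54501} + \frac{2 \sqrt{14153}}{54501} \approx -0.26218$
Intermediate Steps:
$q{\left(S,O \right)} = \sqrt{O^{2} + S^{2}}$
$\frac{q{\left(104,-214 \right)} - 14527}{31187 + G} = \frac{\sqrt{\left(-214\right)^{2} + 104^{2}} - 14527}{31187 + 23314} = \frac{\sqrt{45796 + 10816} - 14527}{54501} = \left(\sqrt{56612} - 14527\right) \frac{1}{54501} = \left(2 \sqrt{14153} - 14527\right) \frac{1}{54501} = \left(-14527 + 2 \sqrt{14153}\right) \frac{1}{54501} = - \frac{14527}{54501} + \frac{2 \sqrt{14153}}{54501}$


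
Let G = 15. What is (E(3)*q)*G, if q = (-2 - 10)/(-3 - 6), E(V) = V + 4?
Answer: 140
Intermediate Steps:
E(V) = 4 + V
q = 4/3 (q = -12/(-9) = -12*(-⅑) = 4/3 ≈ 1.3333)
(E(3)*q)*G = ((4 + 3)*(4/3))*15 = (7*(4/3))*15 = (28/3)*15 = 140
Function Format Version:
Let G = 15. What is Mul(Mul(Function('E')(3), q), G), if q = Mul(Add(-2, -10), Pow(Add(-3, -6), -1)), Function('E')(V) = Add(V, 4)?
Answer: 140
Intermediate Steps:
Function('E')(V) = Add(4, V)
q = Rational(4, 3) (q = Mul(-12, Pow(-9, -1)) = Mul(-12, Rational(-1, 9)) = Rational(4, 3) ≈ 1.3333)
Mul(Mul(Function('E')(3), q), G) = Mul(Mul(Add(4, 3), Rational(4, 3)), 15) = Mul(Mul(7, Rational(4, 3)), 15) = Mul(Rational(28, 3), 15) = 140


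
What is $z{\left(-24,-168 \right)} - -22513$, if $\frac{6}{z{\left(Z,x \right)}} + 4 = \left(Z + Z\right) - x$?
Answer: $\frac{1305757}{58} \approx 22513.0$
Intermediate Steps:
$z{\left(Z,x \right)} = \frac{6}{-4 - x + 2 Z}$ ($z{\left(Z,x \right)} = \frac{6}{-4 + \left(\left(Z + Z\right) - x\right)} = \frac{6}{-4 + \left(2 Z - x\right)} = \frac{6}{-4 + \left(- x + 2 Z\right)} = \frac{6}{-4 - x + 2 Z}$)
$z{\left(-24,-168 \right)} - -22513 = - \frac{6}{4 - 168 - -48} - -22513 = - \frac{6}{4 - 168 + 48} + 22513 = - \frac{6}{-116} + 22513 = \left(-6\right) \left(- \frac{1}{116}\right) + 22513 = \frac{3}{58} + 22513 = \frac{1305757}{58}$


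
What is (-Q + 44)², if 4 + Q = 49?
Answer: 1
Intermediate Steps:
Q = 45 (Q = -4 + 49 = 45)
(-Q + 44)² = (-1*45 + 44)² = (-45 + 44)² = (-1)² = 1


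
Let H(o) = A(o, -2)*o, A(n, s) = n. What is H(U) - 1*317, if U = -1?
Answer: -316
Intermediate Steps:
H(o) = o² (H(o) = o*o = o²)
H(U) - 1*317 = (-1)² - 1*317 = 1 - 317 = -316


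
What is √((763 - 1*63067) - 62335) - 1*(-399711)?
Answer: 399711 + I*√124639 ≈ 3.9971e+5 + 353.04*I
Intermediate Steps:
√((763 - 1*63067) - 62335) - 1*(-399711) = √((763 - 63067) - 62335) + 399711 = √(-62304 - 62335) + 399711 = √(-124639) + 399711 = I*√124639 + 399711 = 399711 + I*√124639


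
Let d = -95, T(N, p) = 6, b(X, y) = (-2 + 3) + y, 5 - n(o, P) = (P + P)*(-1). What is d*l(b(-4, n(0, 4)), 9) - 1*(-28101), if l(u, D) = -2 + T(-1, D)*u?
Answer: 20311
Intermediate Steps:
n(o, P) = 5 + 2*P (n(o, P) = 5 - (P + P)*(-1) = 5 - 2*P*(-1) = 5 - (-2)*P = 5 + 2*P)
b(X, y) = 1 + y
l(u, D) = -2 + 6*u
d*l(b(-4, n(0, 4)), 9) - 1*(-28101) = -95*(-2 + 6*(1 + (5 + 2*4))) - 1*(-28101) = -95*(-2 + 6*(1 + (5 + 8))) + 28101 = -95*(-2 + 6*(1 + 13)) + 28101 = -95*(-2 + 6*14) + 28101 = -95*(-2 + 84) + 28101 = -95*82 + 28101 = -7790 + 28101 = 20311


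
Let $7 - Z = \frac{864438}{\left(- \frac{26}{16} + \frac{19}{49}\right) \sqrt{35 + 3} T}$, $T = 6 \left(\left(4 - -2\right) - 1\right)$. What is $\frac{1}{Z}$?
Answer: $- \frac{111731875}{227828371791979} + \frac{1397508100 \sqrt{38}}{32546910255997} \approx 0.0002642$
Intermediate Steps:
$T = 30$ ($T = 6 \left(\left(4 + 2\right) - 1\right) = 6 \left(6 - 1\right) = 6 \cdot 5 = 30$)
$Z = 7 + \frac{28238308 \sqrt{38}}{46075}$ ($Z = 7 - \frac{864438}{\left(- \frac{26}{16} + \frac{19}{49}\right) \sqrt{35 + 3} \cdot 30} = 7 - \frac{864438}{\left(\left(-26\right) \frac{1}{16} + 19 \cdot \frac{1}{49}\right) \sqrt{38} \cdot 30} = 7 - \frac{864438}{\left(- \frac{13}{8} + \frac{19}{49}\right) \sqrt{38} \cdot 30} = 7 - \frac{864438}{- \frac{485 \sqrt{38}}{392} \cdot 30} = 7 - \frac{864438}{\left(- \frac{7275}{196}\right) \sqrt{38}} = 7 - 864438 \left(- \frac{98 \sqrt{38}}{138225}\right) = 7 - - \frac{28238308 \sqrt{38}}{46075} = 7 + \frac{28238308 \sqrt{38}}{46075} \approx 3785.0$)
$\frac{1}{Z} = \frac{1}{7 + \frac{28238308 \sqrt{38}}{46075}}$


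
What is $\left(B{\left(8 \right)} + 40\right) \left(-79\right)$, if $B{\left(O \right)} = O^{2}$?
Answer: $-8216$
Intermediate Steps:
$\left(B{\left(8 \right)} + 40\right) \left(-79\right) = \left(8^{2} + 40\right) \left(-79\right) = \left(64 + 40\right) \left(-79\right) = 104 \left(-79\right) = -8216$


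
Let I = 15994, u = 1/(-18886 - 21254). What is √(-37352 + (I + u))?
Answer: I*√955900784915/6690 ≈ 146.14*I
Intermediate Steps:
u = -1/40140 (u = 1/(-40140) = -1/40140 ≈ -2.4913e-5)
√(-37352 + (I + u)) = √(-37352 + (15994 - 1/40140)) = √(-37352 + 641999159/40140) = √(-857310121/40140) = I*√955900784915/6690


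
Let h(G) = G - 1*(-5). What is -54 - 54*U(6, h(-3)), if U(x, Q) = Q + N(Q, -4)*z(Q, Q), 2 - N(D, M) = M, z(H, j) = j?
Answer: -810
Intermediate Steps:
h(G) = 5 + G (h(G) = G + 5 = 5 + G)
N(D, M) = 2 - M
U(x, Q) = 7*Q (U(x, Q) = Q + (2 - 1*(-4))*Q = Q + (2 + 4)*Q = Q + 6*Q = 7*Q)
-54 - 54*U(6, h(-3)) = -54 - 378*(5 - 3) = -54 - 378*2 = -54 - 54*14 = -54 - 756 = -810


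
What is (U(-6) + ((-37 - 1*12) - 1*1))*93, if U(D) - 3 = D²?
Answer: -1023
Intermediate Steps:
U(D) = 3 + D²
(U(-6) + ((-37 - 1*12) - 1*1))*93 = ((3 + (-6)²) + ((-37 - 1*12) - 1*1))*93 = ((3 + 36) + ((-37 - 12) - 1))*93 = (39 + (-49 - 1))*93 = (39 - 50)*93 = -11*93 = -1023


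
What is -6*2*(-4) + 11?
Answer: 59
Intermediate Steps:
-6*2*(-4) + 11 = -12*(-4) + 11 = 48 + 11 = 59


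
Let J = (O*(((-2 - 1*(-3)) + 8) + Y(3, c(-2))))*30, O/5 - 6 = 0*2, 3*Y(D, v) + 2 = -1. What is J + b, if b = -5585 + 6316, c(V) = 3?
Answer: 7931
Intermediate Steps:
Y(D, v) = -1 (Y(D, v) = -⅔ + (⅓)*(-1) = -⅔ - ⅓ = -1)
O = 30 (O = 30 + 5*(0*2) = 30 + 5*0 = 30 + 0 = 30)
J = 7200 (J = (30*(((-2 - 1*(-3)) + 8) - 1))*30 = (30*(((-2 + 3) + 8) - 1))*30 = (30*((1 + 8) - 1))*30 = (30*(9 - 1))*30 = (30*8)*30 = 240*30 = 7200)
b = 731
J + b = 7200 + 731 = 7931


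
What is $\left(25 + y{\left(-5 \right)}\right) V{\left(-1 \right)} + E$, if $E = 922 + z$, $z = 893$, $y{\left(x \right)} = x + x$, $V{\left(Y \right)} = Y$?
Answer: $1800$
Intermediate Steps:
$y{\left(x \right)} = 2 x$
$E = 1815$ ($E = 922 + 893 = 1815$)
$\left(25 + y{\left(-5 \right)}\right) V{\left(-1 \right)} + E = \left(25 + 2 \left(-5\right)\right) \left(-1\right) + 1815 = \left(25 - 10\right) \left(-1\right) + 1815 = 15 \left(-1\right) + 1815 = -15 + 1815 = 1800$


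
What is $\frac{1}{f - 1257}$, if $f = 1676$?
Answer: $\frac{1}{419} \approx 0.0023866$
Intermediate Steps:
$\frac{1}{f - 1257} = \frac{1}{1676 - 1257} = \frac{1}{419}$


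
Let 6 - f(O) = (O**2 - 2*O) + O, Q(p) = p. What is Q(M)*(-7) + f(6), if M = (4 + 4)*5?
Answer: -304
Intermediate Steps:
M = 40 (M = 8*5 = 40)
f(O) = 6 + O - O**2 (f(O) = 6 - ((O**2 - 2*O) + O) = 6 - (O**2 - O) = 6 + (O - O**2) = 6 + O - O**2)
Q(M)*(-7) + f(6) = 40*(-7) + (6 + 6 - 1*6**2) = -280 + (6 + 6 - 1*36) = -280 + (6 + 6 - 36) = -280 - 24 = -304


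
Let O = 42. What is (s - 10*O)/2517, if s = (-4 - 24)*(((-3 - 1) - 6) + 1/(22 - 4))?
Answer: -1274/22653 ≈ -0.056240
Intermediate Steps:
s = 2506/9 (s = -28*((-4 - 6) + 1/18) = -28*(-10 + 1/18) = -28*(-179/18) = 2506/9 ≈ 278.44)
(s - 10*O)/2517 = (2506/9 - 10*42)/2517 = (2506/9 - 420)*(1/2517) = -1274/9*1/2517 = -1274/22653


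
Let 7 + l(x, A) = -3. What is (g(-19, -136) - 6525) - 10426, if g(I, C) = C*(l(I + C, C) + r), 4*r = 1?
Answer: -15625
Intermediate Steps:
l(x, A) = -10 (l(x, A) = -7 - 3 = -10)
r = 1/4 (r = (1/4)*1 = 1/4 ≈ 0.25000)
g(I, C) = -39*C/4 (g(I, C) = C*(-10 + 1/4) = C*(-39/4) = -39*C/4)
(g(-19, -136) - 6525) - 10426 = (-39/4*(-136) - 6525) - 10426 = (1326 - 6525) - 10426 = -5199 - 10426 = -15625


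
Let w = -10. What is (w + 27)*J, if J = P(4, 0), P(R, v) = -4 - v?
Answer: -68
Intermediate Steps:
J = -4 (J = -4 - 1*0 = -4 + 0 = -4)
(w + 27)*J = (-10 + 27)*(-4) = 17*(-4) = -68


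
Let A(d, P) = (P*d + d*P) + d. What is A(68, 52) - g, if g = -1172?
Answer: 8312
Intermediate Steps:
A(d, P) = d + 2*P*d (A(d, P) = (P*d + P*d) + d = 2*P*d + d = d + 2*P*d)
A(68, 52) - g = 68*(1 + 2*52) - 1*(-1172) = 68*(1 + 104) + 1172 = 68*105 + 1172 = 7140 + 1172 = 8312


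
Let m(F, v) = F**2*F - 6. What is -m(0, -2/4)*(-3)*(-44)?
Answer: 792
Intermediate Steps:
m(F, v) = -6 + F**3 (m(F, v) = F**3 - 6 = -6 + F**3)
-m(0, -2/4)*(-3)*(-44) = -(-6 + 0**3)*(-3)*(-44) = -(-6 + 0)*(-3)*(-44) = -(-6*(-3))*(-44) = -18*(-44) = -1*(-792) = 792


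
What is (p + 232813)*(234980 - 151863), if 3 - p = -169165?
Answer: 33411454777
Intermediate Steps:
p = 169168 (p = 3 - 1*(-169165) = 3 + 169165 = 169168)
(p + 232813)*(234980 - 151863) = (169168 + 232813)*(234980 - 151863) = 401981*83117 = 33411454777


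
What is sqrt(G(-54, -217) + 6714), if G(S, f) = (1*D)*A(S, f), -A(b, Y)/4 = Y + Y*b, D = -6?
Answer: sqrt(282738) ≈ 531.73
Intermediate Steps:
A(b, Y) = -4*Y - 4*Y*b (A(b, Y) = -4*(Y + Y*b) = -4*Y - 4*Y*b)
G(S, f) = 24*f*(1 + S) (G(S, f) = (1*(-6))*(-4*f*(1 + S)) = -(-24)*f*(1 + S) = 24*f*(1 + S))
sqrt(G(-54, -217) + 6714) = sqrt(24*(-217)*(1 - 54) + 6714) = sqrt(24*(-217)*(-53) + 6714) = sqrt(276024 + 6714) = sqrt(282738)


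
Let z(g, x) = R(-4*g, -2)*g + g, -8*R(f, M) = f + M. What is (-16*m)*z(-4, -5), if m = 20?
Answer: -960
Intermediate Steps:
R(f, M) = -M/8 - f/8 (R(f, M) = -(f + M)/8 = -(M + f)/8 = -M/8 - f/8)
z(g, x) = g + g*(¼ + g/2) (z(g, x) = (-⅛*(-2) - (-1)*g/2)*g + g = (¼ + g/2)*g + g = g*(¼ + g/2) + g = g + g*(¼ + g/2))
(-16*m)*z(-4, -5) = (-16*20)*((¼)*(-4)*(5 + 2*(-4))) = -80*(-4)*(5 - 8) = -80*(-4)*(-3) = -320*3 = -960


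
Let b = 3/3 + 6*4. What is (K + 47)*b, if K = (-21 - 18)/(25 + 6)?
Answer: 35450/31 ≈ 1143.5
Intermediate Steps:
K = -39/31 ≈ -1.2581
b = 25 (b = 3*(1/3) + 24 = 1 + 24 = 25)
(K + 47)*b = (-39/31 + 47)*25 = (1418/31)*25 = 35450/31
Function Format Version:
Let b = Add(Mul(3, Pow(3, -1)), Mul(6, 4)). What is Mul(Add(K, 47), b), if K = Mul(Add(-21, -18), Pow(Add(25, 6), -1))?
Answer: Rational(35450, 31) ≈ 1143.5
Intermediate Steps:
K = Rational(-39, 31) (K = Mul(-39, Pow(31, -1)) = Mul(-39, Rational(1, 31)) = Rational(-39, 31) ≈ -1.2581)
b = 25 (b = Add(Mul(3, Rational(1, 3)), 24) = Add(1, 24) = 25)
Mul(Add(K, 47), b) = Mul(Add(Rational(-39, 31), 47), 25) = Mul(Rational(1418, 31), 25) = Rational(35450, 31)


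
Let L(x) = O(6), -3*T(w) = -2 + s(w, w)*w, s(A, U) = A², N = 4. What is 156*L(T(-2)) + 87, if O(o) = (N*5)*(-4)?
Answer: -12393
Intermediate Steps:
O(o) = -80 (O(o) = (4*5)*(-4) = 20*(-4) = -80)
T(w) = ⅔ - w³/3 (T(w) = -(-2 + w²*w)/3 = -(-2 + w³)/3 = ⅔ - w³/3)
L(x) = -80
156*L(T(-2)) + 87 = 156*(-80) + 87 = -12480 + 87 = -12393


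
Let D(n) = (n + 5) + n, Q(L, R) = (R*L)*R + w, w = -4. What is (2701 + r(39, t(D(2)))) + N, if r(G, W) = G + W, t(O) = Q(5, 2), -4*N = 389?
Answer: 10635/4 ≈ 2658.8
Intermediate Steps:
N = -389/4 (N = -1/4*389 = -389/4 ≈ -97.250)
Q(L, R) = -4 + L*R**2 (Q(L, R) = (R*L)*R - 4 = (L*R)*R - 4 = L*R**2 - 4 = -4 + L*R**2)
D(n) = 5 + 2*n (D(n) = (5 + n) + n = 5 + 2*n)
t(O) = 16 (t(O) = -4 + 5*2**2 = -4 + 5*4 = -4 + 20 = 16)
(2701 + r(39, t(D(2)))) + N = (2701 + (39 + 16)) - 389/4 = (2701 + 55) - 389/4 = 2756 - 389/4 = 10635/4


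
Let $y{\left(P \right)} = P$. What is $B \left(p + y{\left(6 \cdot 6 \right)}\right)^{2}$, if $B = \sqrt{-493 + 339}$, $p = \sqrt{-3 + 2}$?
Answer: $\sqrt{154} \left(-72 + 1295 i\right) \approx -893.5 + 16071.0 i$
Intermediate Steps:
$p = i$ ($p = \sqrt{-1} = i \approx 1.0 i$)
$B = i \sqrt{154}$ ($B = \sqrt{-154} = i \sqrt{154} \approx 12.41 i$)
$B \left(p + y{\left(6 \cdot 6 \right)}\right)^{2} = i \sqrt{154} \left(i + 6 \cdot 6\right)^{2} = i \sqrt{154} \left(i + 36\right)^{2} = i \sqrt{154} \left(36 + i\right)^{2}$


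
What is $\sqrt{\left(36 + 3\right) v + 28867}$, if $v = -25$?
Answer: $2 \sqrt{6973} \approx 167.01$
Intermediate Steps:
$\sqrt{\left(36 + 3\right) v + 28867} = \sqrt{\left(36 + 3\right) \left(-25\right) + 28867} = \sqrt{39 \left(-25\right) + 28867} = \sqrt{-975 + 28867} = \sqrt{27892} = 2 \sqrt{6973}$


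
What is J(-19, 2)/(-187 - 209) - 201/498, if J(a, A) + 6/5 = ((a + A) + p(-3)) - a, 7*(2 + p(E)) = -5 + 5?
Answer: -5486/13695 ≈ -0.40058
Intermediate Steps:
p(E) = -2 (p(E) = -2 + (-5 + 5)/7 = -2 + (1/7)*0 = -2 + 0 = -2)
J(a, A) = -16/5 + A (J(a, A) = -6/5 + (((a + A) - 2) - a) = -6/5 + (((A + a) - 2) - a) = -6/5 + ((-2 + A + a) - a) = -6/5 + (-2 + A) = -16/5 + A)
J(-19, 2)/(-187 - 209) - 201/498 = (-16/5 + 2)/(-187 - 209) - 201/498 = -6/5/(-396) - 201*1/498 = -6/5*(-1/396) - 67/166 = 1/330 - 67/166 = -5486/13695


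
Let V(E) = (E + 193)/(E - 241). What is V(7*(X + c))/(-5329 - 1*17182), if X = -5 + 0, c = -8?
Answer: 51/3736826 ≈ 1.3648e-5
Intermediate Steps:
X = -5
V(E) = (193 + E)/(-241 + E)
V(7*(X + c))/(-5329 - 1*17182) = ((193 + 7*(-5 - 8))/(-241 + 7*(-5 - 8)))/(-5329 - 1*17182) = ((193 + 7*(-13))/(-241 + 7*(-13)))/(-5329 - 17182) = ((193 - 91)/(-241 - 91))/(-22511) = (102/(-332))*(-1/22511) = -1/332*102*(-1/22511) = -51/166*(-1/22511) = 51/3736826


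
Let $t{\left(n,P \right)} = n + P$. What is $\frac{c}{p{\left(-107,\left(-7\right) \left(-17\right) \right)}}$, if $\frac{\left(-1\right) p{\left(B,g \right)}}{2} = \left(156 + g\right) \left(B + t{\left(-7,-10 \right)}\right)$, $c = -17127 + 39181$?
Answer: $\frac{11027}{34100} \approx 0.32337$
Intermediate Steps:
$t{\left(n,P \right)} = P + n$
$c = 22054$
$p{\left(B,g \right)} = - 2 \left(-17 + B\right) \left(156 + g\right)$ ($p{\left(B,g \right)} = - 2 \left(156 + g\right) \left(B - 17\right) = - 2 \left(156 + g\right) \left(-17 + B\right) = - 2 \left(-17 + B\right) \left(156 + g\right)$)
$\frac{c}{p{\left(-107,\left(-7\right) \left(-17\right) \right)}} = \frac{22054}{5304 - -33384 + 34 \left(\left(-7\right) \left(-17\right)\right) - - 214 \left(\left(-7\right) \left(-17\right)\right)} = \frac{22054}{5304 + 33384 + 34 \cdot 119 - \left(-214\right) 119} = \frac{22054}{5304 + 33384 + 4046 + 25466} = \frac{22054}{68200} = 22054 \cdot \frac{1}{68200} = \frac{11027}{34100}$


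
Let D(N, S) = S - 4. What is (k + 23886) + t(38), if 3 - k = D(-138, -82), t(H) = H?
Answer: 24013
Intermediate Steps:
D(N, S) = -4 + S
k = 89 (k = 3 - (-4 - 82) = 3 - 1*(-86) = 3 + 86 = 89)
(k + 23886) + t(38) = (89 + 23886) + 38 = 23975 + 38 = 24013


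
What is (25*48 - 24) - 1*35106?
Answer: -33930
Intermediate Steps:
(25*48 - 24) - 1*35106 = (1200 - 24) - 35106 = 1176 - 35106 = -33930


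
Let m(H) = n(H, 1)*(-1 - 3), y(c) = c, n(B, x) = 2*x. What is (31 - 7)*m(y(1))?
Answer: -192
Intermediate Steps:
m(H) = -8 (m(H) = (2*1)*(-1 - 3) = 2*(-4) = -8)
(31 - 7)*m(y(1)) = (31 - 7)*(-8) = 24*(-8) = -192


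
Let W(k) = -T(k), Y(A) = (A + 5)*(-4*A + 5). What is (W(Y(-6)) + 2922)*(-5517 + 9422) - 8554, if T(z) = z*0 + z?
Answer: 11515101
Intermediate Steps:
T(z) = z (T(z) = 0 + z = z)
Y(A) = (5 + A)*(5 - 4*A)
W(k) = -k
(W(Y(-6)) + 2922)*(-5517 + 9422) - 8554 = (-(25 - 15*(-6) - 4*(-6)**2) + 2922)*(-5517 + 9422) - 8554 = (-(25 + 90 - 4*36) + 2922)*3905 - 8554 = (-(25 + 90 - 144) + 2922)*3905 - 8554 = (-1*(-29) + 2922)*3905 - 8554 = (29 + 2922)*3905 - 8554 = 2951*3905 - 8554 = 11523655 - 8554 = 11515101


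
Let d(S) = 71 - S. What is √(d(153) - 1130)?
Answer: 2*I*√303 ≈ 34.814*I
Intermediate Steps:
√(d(153) - 1130) = √((71 - 1*153) - 1130) = √((71 - 153) - 1130) = √(-82 - 1130) = √(-1212) = 2*I*√303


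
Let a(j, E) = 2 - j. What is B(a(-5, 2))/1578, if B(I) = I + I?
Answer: 7/789 ≈ 0.0088720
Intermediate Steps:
B(I) = 2*I
B(a(-5, 2))/1578 = (2*(2 - 1*(-5)))/1578 = (2*(2 + 5))*(1/1578) = (2*7)*(1/1578) = 14*(1/1578) = 7/789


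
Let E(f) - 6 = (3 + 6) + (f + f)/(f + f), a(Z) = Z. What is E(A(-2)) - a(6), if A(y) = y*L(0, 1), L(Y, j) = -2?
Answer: 10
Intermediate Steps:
A(y) = -2*y (A(y) = y*(-2) = -2*y)
E(f) = 16 (E(f) = 6 + ((3 + 6) + (f + f)/(f + f)) = 6 + (9 + (2*f)/((2*f))) = 6 + (9 + (2*f)*(1/(2*f))) = 6 + (9 + 1) = 6 + 10 = 16)
E(A(-2)) - a(6) = 16 - 1*6 = 16 - 6 = 10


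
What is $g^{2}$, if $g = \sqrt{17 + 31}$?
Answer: $48$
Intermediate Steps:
$g = 4 \sqrt{3}$ ($g = \sqrt{48} = 4 \sqrt{3} \approx 6.9282$)
$g^{2} = \left(4 \sqrt{3}\right)^{2} = 48$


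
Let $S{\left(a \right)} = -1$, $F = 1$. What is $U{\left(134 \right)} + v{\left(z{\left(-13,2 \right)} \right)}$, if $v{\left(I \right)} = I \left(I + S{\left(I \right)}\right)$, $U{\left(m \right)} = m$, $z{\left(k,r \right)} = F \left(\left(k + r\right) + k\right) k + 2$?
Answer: $98416$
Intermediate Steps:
$z{\left(k,r \right)} = 2 + k \left(r + 2 k\right)$ ($z{\left(k,r \right)} = 1 \left(\left(k + r\right) + k\right) k + 2 = 1 \left(r + 2 k\right) k + 2 = 1 k \left(r + 2 k\right) + 2 = k \left(r + 2 k\right) + 2 = 2 + k \left(r + 2 k\right)$)
$v{\left(I \right)} = I \left(-1 + I\right)$ ($v{\left(I \right)} = I \left(I - 1\right) = I \left(-1 + I\right)$)
$U{\left(134 \right)} + v{\left(z{\left(-13,2 \right)} \right)} = 134 + \left(2 + 2 \left(-13\right)^{2} - 26\right) \left(-1 + \left(2 + 2 \left(-13\right)^{2} - 26\right)\right) = 134 + \left(2 + 2 \cdot 169 - 26\right) \left(-1 + \left(2 + 2 \cdot 169 - 26\right)\right) = 134 + \left(2 + 338 - 26\right) \left(-1 + \left(2 + 338 - 26\right)\right) = 134 + 314 \left(-1 + 314\right) = 134 + 314 \cdot 313 = 134 + 98282 = 98416$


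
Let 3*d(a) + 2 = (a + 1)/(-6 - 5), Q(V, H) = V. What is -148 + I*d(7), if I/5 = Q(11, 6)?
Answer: -198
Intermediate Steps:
d(a) = -23/33 - a/33 (d(a) = -⅔ + ((a + 1)/(-6 - 5))/3 = -⅔ + ((1 + a)/(-11))/3 = -⅔ + ((1 + a)*(-1/11))/3 = -⅔ + (-1/11 - a/11)/3 = -⅔ + (-1/33 - a/33) = -23/33 - a/33)
I = 55 (I = 5*11 = 55)
-148 + I*d(7) = -148 + 55*(-23/33 - 1/33*7) = -148 + 55*(-23/33 - 7/33) = -148 + 55*(-10/11) = -148 - 50 = -198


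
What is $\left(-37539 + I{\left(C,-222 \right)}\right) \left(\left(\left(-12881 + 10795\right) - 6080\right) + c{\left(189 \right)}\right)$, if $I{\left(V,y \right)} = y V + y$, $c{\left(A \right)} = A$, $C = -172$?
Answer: $-3374271$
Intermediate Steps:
$I{\left(V,y \right)} = y + V y$ ($I{\left(V,y \right)} = V y + y = y + V y$)
$\left(-37539 + I{\left(C,-222 \right)}\right) \left(\left(\left(-12881 + 10795\right) - 6080\right) + c{\left(189 \right)}\right) = \left(-37539 - 222 \left(1 - 172\right)\right) \left(\left(\left(-12881 + 10795\right) - 6080\right) + 189\right) = \left(-37539 - -37962\right) \left(\left(-2086 - 6080\right) + 189\right) = \left(-37539 + 37962\right) \left(-8166 + 189\right) = 423 \left(-7977\right) = -3374271$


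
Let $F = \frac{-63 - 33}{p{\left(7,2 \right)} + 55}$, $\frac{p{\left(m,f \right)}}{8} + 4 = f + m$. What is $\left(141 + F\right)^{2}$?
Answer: $\frac{176863401}{9025} \approx 19597.0$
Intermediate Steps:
$p{\left(m,f \right)} = -32 + 8 f + 8 m$ ($p{\left(m,f \right)} = -32 + 8 \left(f + m\right) = -32 + \left(8 f + 8 m\right) = -32 + 8 f + 8 m$)
$F = - \frac{96}{95}$ ($F = \frac{-63 - 33}{\left(-32 + 8 \cdot 2 + 8 \cdot 7\right) + 55} = - \frac{96}{\left(-32 + 16 + 56\right) + 55} = - \frac{96}{40 + 55} = - \frac{96}{95} \approx -1.0105$)
$\left(141 + F\right)^{2} = \left(141 - \frac{96}{95}\right)^{2} = \left(\frac{13299}{95}\right)^{2} = \frac{176863401}{9025}$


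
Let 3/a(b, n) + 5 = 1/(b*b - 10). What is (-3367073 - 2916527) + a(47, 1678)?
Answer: -69081904997/10994 ≈ -6.2836e+6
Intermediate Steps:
a(b, n) = 3/(-5 + 1/(-10 + b²)) (a(b, n) = 3/(-5 + 1/(b*b - 10)) = 3/(-5 + 1/(b² - 10)) = 3/(-5 + 1/(-10 + b²)))
(-3367073 - 2916527) + a(47, 1678) = (-3367073 - 2916527) + 3*(10 - 1*47²)/(-51 + 5*47²) = -6283600 + 3*(10 - 1*2209)/(-51 + 5*2209) = -6283600 + 3*(10 - 2209)/(-51 + 11045) = -6283600 + 3*(-2199)/10994 = -6283600 + 3*(1/10994)*(-2199) = -6283600 - 6597/10994 = -69081904997/10994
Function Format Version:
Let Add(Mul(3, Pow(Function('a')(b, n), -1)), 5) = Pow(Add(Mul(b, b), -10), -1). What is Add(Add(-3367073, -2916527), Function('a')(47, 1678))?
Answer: Rational(-69081904997, 10994) ≈ -6.2836e+6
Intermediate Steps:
Function('a')(b, n) = Mul(3, Pow(Add(-5, Pow(Add(-10, Pow(b, 2)), -1)), -1)) (Function('a')(b, n) = Mul(3, Pow(Add(-5, Pow(Add(Mul(b, b), -10), -1)), -1)) = Mul(3, Pow(Add(-5, Pow(Add(Pow(b, 2), -10), -1)), -1)) = Mul(3, Pow(Add(-5, Pow(Add(-10, Pow(b, 2)), -1)), -1)))
Add(Add(-3367073, -2916527), Function('a')(47, 1678)) = Add(Add(-3367073, -2916527), Mul(3, Pow(Add(-51, Mul(5, Pow(47, 2))), -1), Add(10, Mul(-1, Pow(47, 2))))) = Add(-6283600, Mul(3, Pow(Add(-51, Mul(5, 2209)), -1), Add(10, Mul(-1, 2209)))) = Add(-6283600, Mul(3, Pow(Add(-51, 11045), -1), Add(10, -2209))) = Add(-6283600, Mul(3, Pow(10994, -1), -2199)) = Add(-6283600, Mul(3, Rational(1, 10994), -2199)) = Add(-6283600, Rational(-6597, 10994)) = Rational(-69081904997, 10994)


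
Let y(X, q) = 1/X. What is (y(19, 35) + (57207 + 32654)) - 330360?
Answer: -4569480/19 ≈ -2.4050e+5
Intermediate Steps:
(y(19, 35) + (57207 + 32654)) - 330360 = (1/19 + (57207 + 32654)) - 330360 = (1/19 + 89861) - 330360 = 1707360/19 - 330360 = -4569480/19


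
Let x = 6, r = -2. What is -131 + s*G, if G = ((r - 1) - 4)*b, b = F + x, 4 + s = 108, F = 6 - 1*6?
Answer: -4499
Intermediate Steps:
F = 0 (F = 6 - 6 = 0)
s = 104 (s = -4 + 108 = 104)
b = 6 (b = 0 + 6 = 6)
G = -42 (G = ((-2 - 1) - 4)*6 = (-3 - 4)*6 = -7*6 = -42)
-131 + s*G = -131 + 104*(-42) = -131 - 4368 = -4499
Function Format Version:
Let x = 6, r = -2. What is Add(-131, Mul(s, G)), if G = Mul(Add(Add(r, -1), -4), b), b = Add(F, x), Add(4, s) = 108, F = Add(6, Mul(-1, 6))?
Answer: -4499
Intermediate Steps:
F = 0 (F = Add(6, -6) = 0)
s = 104 (s = Add(-4, 108) = 104)
b = 6 (b = Add(0, 6) = 6)
G = -42 (G = Mul(Add(Add(-2, -1), -4), 6) = Mul(Add(-3, -4), 6) = Mul(-7, 6) = -42)
Add(-131, Mul(s, G)) = Add(-131, Mul(104, -42)) = Add(-131, -4368) = -4499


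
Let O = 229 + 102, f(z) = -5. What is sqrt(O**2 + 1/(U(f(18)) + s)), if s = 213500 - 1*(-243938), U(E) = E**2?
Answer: 24*sqrt(39805717046947)/457463 ≈ 331.00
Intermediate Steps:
s = 457438 (s = 213500 + 243938 = 457438)
O = 331
sqrt(O**2 + 1/(U(f(18)) + s)) = sqrt(331**2 + 1/((-5)**2 + 457438)) = sqrt(109561 + 1/(25 + 457438)) = sqrt(109561 + 1/457463) = sqrt(50120103744/457463) = 24*sqrt(39805717046947)/457463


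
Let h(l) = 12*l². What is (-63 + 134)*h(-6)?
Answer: 30672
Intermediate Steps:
(-63 + 134)*h(-6) = (-63 + 134)*(12*(-6)²) = 71*(12*36) = 71*432 = 30672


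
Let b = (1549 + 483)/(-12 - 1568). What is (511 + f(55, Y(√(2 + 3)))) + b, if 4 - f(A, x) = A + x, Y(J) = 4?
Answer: 179612/395 ≈ 454.71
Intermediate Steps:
f(A, x) = 4 - A - x (f(A, x) = 4 - (A + x) = 4 + (-A - x) = 4 - A - x)
b = -508/395 (b = 2032/(-1580) = 2032*(-1/1580) = -508/395 ≈ -1.2861)
(511 + f(55, Y(√(2 + 3)))) + b = (511 + (4 - 1*55 - 1*4)) - 508/395 = (511 + (4 - 55 - 4)) - 508/395 = (511 - 55) - 508/395 = 456 - 508/395 = 179612/395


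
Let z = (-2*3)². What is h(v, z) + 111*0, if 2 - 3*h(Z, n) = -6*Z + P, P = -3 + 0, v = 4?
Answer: 29/3 ≈ 9.6667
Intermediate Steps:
P = -3
z = 36 (z = (-6)² = 36)
h(Z, n) = 5/3 + 2*Z (h(Z, n) = ⅔ - (-6*Z - 3)/3 = ⅔ - (-3 - 6*Z)/3 = ⅔ + (1 + 2*Z) = 5/3 + 2*Z)
h(v, z) + 111*0 = (5/3 + 2*4) + 111*0 = (5/3 + 8) + 0 = 29/3 + 0 = 29/3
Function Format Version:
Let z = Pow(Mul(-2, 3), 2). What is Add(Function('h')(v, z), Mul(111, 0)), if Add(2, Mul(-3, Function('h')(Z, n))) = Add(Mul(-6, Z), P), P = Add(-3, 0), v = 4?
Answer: Rational(29, 3) ≈ 9.6667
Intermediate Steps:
P = -3
z = 36 (z = Pow(-6, 2) = 36)
Function('h')(Z, n) = Add(Rational(5, 3), Mul(2, Z)) (Function('h')(Z, n) = Add(Rational(2, 3), Mul(Rational(-1, 3), Add(Mul(-6, Z), -3))) = Add(Rational(2, 3), Mul(Rational(-1, 3), Add(-3, Mul(-6, Z)))) = Add(Rational(2, 3), Add(1, Mul(2, Z))) = Add(Rational(5, 3), Mul(2, Z)))
Add(Function('h')(v, z), Mul(111, 0)) = Add(Add(Rational(5, 3), Mul(2, 4)), Mul(111, 0)) = Add(Add(Rational(5, 3), 8), 0) = Add(Rational(29, 3), 0) = Rational(29, 3)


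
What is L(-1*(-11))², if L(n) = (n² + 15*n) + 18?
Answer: 92416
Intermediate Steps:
L(n) = 18 + n² + 15*n
L(-1*(-11))² = (18 + (-1*(-11))² + 15*(-1*(-11)))² = (18 + 11² + 15*11)² = (18 + 121 + 165)² = 304² = 92416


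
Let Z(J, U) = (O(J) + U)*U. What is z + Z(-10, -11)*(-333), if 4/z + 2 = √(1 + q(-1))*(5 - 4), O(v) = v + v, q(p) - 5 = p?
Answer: -113545 + 4*√5 ≈ -1.1354e+5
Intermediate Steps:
q(p) = 5 + p
O(v) = 2*v
Z(J, U) = U*(U + 2*J) (Z(J, U) = (2*J + U)*U = (U + 2*J)*U = U*(U + 2*J))
z = 4/(-2 + √5) (z = 4/(-2 + √(1 + (5 - 1))*(5 - 4)) = 4/(-2 + √(1 + 4)*1) = 4/(-2 + √5*1) = 4/(-2 + √5) ≈ 16.944)
z + Z(-10, -11)*(-333) = (8 + 4*√5) - 11*(-11 + 2*(-10))*(-333) = (8 + 4*√5) - 11*(-11 - 20)*(-333) = (8 + 4*√5) - 11*(-31)*(-333) = (8 + 4*√5) + 341*(-333) = (8 + 4*√5) - 113553 = -113545 + 4*√5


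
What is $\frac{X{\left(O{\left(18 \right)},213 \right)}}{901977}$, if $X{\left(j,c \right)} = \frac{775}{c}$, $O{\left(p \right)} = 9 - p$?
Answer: $\frac{775}{192121101} \approx 4.0339 \cdot 10^{-6}$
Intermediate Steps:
$\frac{X{\left(O{\left(18 \right)},213 \right)}}{901977} = \frac{775 \cdot \frac{1}{213}}{901977} = 775 \cdot \frac{1}{213} \cdot \frac{1}{901977} = \frac{775}{213} \cdot \frac{1}{901977} = \frac{775}{192121101}$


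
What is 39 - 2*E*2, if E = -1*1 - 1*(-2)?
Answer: 35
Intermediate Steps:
E = 1 (E = -1 + 2 = 1)
39 - 2*E*2 = 39 - 2*1*2 = 39 - 2*2 = 39 - 1*4 = 39 - 4 = 35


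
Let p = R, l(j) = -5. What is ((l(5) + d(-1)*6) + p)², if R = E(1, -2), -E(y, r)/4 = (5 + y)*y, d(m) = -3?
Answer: 2209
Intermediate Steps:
E(y, r) = -4*y*(5 + y) (E(y, r) = -4*(5 + y)*y = -4*y*(5 + y))
R = -24 (R = -4*1*(5 + 1) = -4*1*6 = -24)
p = -24
((l(5) + d(-1)*6) + p)² = ((-5 - 3*6) - 24)² = ((-5 - 18) - 24)² = (-23 - 24)² = (-47)² = 2209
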